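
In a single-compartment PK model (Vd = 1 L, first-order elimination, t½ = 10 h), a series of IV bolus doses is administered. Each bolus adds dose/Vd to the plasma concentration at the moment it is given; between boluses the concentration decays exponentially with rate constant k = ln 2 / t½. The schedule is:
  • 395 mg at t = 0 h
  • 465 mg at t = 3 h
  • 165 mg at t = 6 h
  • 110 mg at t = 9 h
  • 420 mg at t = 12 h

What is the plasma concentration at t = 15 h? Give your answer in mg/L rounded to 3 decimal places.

k = ln 2 / 10 = 0.06931 per h
Dose 1 (395 mg at t=0 h): 395·exp(−0.06931·15) = 139.654 mg/L
Dose 2 (465 mg at t=3 h): 465·exp(−0.06931·12) = 202.403 mg/L
Dose 3 (165 mg at t=6 h): 165·exp(−0.06931·9) = 88.421 mg/L
Dose 4 (110 mg at t=9 h): 110·exp(−0.06931·6) = 72.573 mg/L
Dose 5 (420 mg at t=12 h): 420·exp(−0.06931·3) = 341.146 mg/L
C(15) = 139.654 + 202.403 + 88.421 + 72.573 + 341.146 = 844.197 mg/L

844.197 mg/L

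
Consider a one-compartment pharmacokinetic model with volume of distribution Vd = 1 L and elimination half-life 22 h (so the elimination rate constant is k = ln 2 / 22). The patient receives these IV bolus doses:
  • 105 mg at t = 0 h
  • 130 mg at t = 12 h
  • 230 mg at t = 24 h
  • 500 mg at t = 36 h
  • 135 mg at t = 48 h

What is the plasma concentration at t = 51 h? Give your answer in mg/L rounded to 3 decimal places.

591.852 mg/L

k = ln 2 / 22 = 0.03151 per h
Dose 1 (105 mg at t=0 h): 105·exp(−0.03151·51) = 21.055 mg/L
Dose 2 (130 mg at t=12 h): 130·exp(−0.03151·39) = 38.045 mg/L
Dose 3 (230 mg at t=24 h): 230·exp(−0.03151·27) = 98.239 mg/L
Dose 4 (500 mg at t=36 h): 500·exp(−0.03151·15) = 311.690 mg/L
Dose 5 (135 mg at t=48 h): 135·exp(−0.03151·3) = 122.824 mg/L
C(51) = 21.055 + 38.045 + 98.239 + 311.690 + 122.824 = 591.852 mg/L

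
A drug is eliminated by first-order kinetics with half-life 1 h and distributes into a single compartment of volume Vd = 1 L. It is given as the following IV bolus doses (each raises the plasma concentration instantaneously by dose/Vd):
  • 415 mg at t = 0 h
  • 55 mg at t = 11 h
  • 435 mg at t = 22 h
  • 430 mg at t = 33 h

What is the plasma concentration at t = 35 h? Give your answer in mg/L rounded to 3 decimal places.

107.553 mg/L

k = ln 2 / 1 = 0.69315 per h
Dose 1 (415 mg at t=0 h): 415·exp(−0.69315·35) = 0.000 mg/L
Dose 2 (55 mg at t=11 h): 55·exp(−0.69315·24) = 0.000 mg/L
Dose 3 (435 mg at t=22 h): 435·exp(−0.69315·13) = 0.053 mg/L
Dose 4 (430 mg at t=33 h): 430·exp(−0.69315·2) = 107.500 mg/L
C(35) = 0.000 + 0.000 + 0.053 + 107.500 = 107.553 mg/L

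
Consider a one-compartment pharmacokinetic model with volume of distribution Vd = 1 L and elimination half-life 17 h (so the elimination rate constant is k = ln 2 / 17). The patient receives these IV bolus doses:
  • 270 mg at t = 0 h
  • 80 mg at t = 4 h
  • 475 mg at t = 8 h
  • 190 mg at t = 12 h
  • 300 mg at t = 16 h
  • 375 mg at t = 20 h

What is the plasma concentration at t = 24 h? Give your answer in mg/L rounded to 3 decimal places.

1035.809 mg/L

k = ln 2 / 17 = 0.04077 per h
Dose 1 (270 mg at t=0 h): 270·exp(−0.04077·24) = 101.480 mg/L
Dose 2 (80 mg at t=4 h): 80·exp(−0.04077·20) = 35.395 mg/L
Dose 3 (475 mg at t=8 h): 475·exp(−0.04077·16) = 247.384 mg/L
Dose 4 (190 mg at t=12 h): 190·exp(−0.04077·12) = 116.483 mg/L
Dose 5 (300 mg at t=16 h): 300·exp(−0.04077·8) = 216.501 mg/L
Dose 6 (375 mg at t=20 h): 375·exp(−0.04077·4) = 318.567 mg/L
C(24) = 101.480 + 35.395 + 247.384 + 116.483 + 216.501 + 318.567 = 1035.809 mg/L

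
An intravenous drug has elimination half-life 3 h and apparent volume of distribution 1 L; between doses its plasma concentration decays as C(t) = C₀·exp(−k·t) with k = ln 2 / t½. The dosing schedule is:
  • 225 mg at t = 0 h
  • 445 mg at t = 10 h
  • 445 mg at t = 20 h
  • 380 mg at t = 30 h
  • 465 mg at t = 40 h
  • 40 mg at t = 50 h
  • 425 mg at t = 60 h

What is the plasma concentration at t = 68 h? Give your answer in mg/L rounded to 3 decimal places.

k = ln 2 / 3 = 0.23105 per h
Dose 1 (225 mg at t=0 h): 225·exp(−0.23105·68) = 0.000 mg/L
Dose 2 (445 mg at t=10 h): 445·exp(−0.23105·58) = 0.001 mg/L
Dose 3 (445 mg at t=20 h): 445·exp(−0.23105·48) = 0.007 mg/L
Dose 4 (380 mg at t=30 h): 380·exp(−0.23105·38) = 0.058 mg/L
Dose 5 (465 mg at t=40 h): 465·exp(−0.23105·28) = 0.721 mg/L
Dose 6 (40 mg at t=50 h): 40·exp(−0.23105·18) = 0.625 mg/L
Dose 7 (425 mg at t=60 h): 425·exp(−0.23105·8) = 66.933 mg/L
C(68) = 0.000 + 0.001 + 0.007 + 0.058 + 0.721 + 0.625 + 66.933 = 68.345 mg/L

68.345 mg/L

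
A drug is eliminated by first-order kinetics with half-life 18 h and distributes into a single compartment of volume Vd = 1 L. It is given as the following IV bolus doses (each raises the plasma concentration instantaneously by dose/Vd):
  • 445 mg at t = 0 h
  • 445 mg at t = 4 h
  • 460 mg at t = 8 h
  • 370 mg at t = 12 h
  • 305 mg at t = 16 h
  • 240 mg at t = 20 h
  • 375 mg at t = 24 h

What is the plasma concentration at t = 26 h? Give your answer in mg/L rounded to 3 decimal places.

1545.264 mg/L

k = ln 2 / 18 = 0.03851 per h
Dose 1 (445 mg at t=0 h): 445·exp(−0.03851·26) = 163.508 mg/L
Dose 2 (445 mg at t=4 h): 445·exp(−0.03851·22) = 190.737 mg/L
Dose 3 (460 mg at t=8 h): 460·exp(−0.03851·18) = 230.000 mg/L
Dose 4 (370 mg at t=12 h): 370·exp(−0.03851·14) = 215.808 mg/L
Dose 5 (305 mg at t=16 h): 305·exp(−0.03851·10) = 207.520 mg/L
Dose 6 (240 mg at t=20 h): 240·exp(−0.03851·6) = 190.488 mg/L
Dose 7 (375 mg at t=24 h): 375·exp(−0.03851·2) = 347.203 mg/L
C(26) = 163.508 + 190.737 + 230.000 + 215.808 + 207.520 + 190.488 + 347.203 = 1545.264 mg/L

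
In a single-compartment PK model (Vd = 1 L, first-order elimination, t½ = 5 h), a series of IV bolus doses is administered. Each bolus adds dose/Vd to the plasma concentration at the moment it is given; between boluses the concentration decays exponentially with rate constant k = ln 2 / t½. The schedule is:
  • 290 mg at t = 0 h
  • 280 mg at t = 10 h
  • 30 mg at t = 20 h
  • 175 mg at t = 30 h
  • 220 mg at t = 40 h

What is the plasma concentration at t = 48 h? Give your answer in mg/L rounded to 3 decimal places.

k = ln 2 / 5 = 0.13863 per h
Dose 1 (290 mg at t=0 h): 290·exp(−0.13863·48) = 0.374 mg/L
Dose 2 (280 mg at t=10 h): 280·exp(−0.13863·38) = 1.443 mg/L
Dose 3 (30 mg at t=20 h): 30·exp(−0.13863·28) = 0.619 mg/L
Dose 4 (175 mg at t=30 h): 175·exp(−0.13863·18) = 14.432 mg/L
Dose 5 (220 mg at t=40 h): 220·exp(−0.13863·8) = 72.573 mg/L
C(48) = 0.374 + 1.443 + 0.619 + 14.432 + 72.573 = 89.440 mg/L

89.440 mg/L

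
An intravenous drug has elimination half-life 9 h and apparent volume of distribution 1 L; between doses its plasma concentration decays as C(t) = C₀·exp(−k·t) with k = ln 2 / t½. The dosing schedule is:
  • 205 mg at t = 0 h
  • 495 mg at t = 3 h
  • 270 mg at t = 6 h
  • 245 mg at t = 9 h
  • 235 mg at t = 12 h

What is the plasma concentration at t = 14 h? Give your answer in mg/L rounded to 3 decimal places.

k = ln 2 / 9 = 0.07702 per h
Dose 1 (205 mg at t=0 h): 205·exp(−0.07702·14) = 69.740 mg/L
Dose 2 (495 mg at t=3 h): 495·exp(−0.07702·11) = 212.168 mg/L
Dose 3 (270 mg at t=6 h): 270·exp(−0.07702·8) = 145.808 mg/L
Dose 4 (245 mg at t=9 h): 245·exp(−0.07702·5) = 166.697 mg/L
Dose 5 (235 mg at t=12 h): 235·exp(−0.07702·2) = 201.452 mg/L
C(14) = 69.740 + 212.168 + 145.808 + 166.697 + 201.452 = 795.866 mg/L

795.866 mg/L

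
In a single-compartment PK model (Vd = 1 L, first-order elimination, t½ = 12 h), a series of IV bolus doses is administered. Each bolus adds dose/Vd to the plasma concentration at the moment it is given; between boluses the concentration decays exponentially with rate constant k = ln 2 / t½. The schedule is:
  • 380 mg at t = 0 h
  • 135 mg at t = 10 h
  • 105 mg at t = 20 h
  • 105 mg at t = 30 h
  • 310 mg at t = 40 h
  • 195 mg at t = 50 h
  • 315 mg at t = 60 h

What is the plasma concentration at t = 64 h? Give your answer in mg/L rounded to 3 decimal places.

452.770 mg/L

k = ln 2 / 12 = 0.05776 per h
Dose 1 (380 mg at t=0 h): 380·exp(−0.05776·64) = 9.425 mg/L
Dose 2 (135 mg at t=10 h): 135·exp(−0.05776·54) = 5.966 mg/L
Dose 3 (105 mg at t=20 h): 105·exp(−0.05776·44) = 8.268 mg/L
Dose 4 (105 mg at t=30 h): 105·exp(−0.05776·34) = 14.732 mg/L
Dose 5 (310 mg at t=40 h): 310·exp(−0.05776·24) = 77.500 mg/L
Dose 6 (195 mg at t=50 h): 195·exp(−0.05776·14) = 86.863 mg/L
Dose 7 (315 mg at t=60 h): 315·exp(−0.05776·4) = 250.016 mg/L
C(64) = 9.425 + 5.966 + 8.268 + 14.732 + 77.500 + 86.863 + 250.016 = 452.770 mg/L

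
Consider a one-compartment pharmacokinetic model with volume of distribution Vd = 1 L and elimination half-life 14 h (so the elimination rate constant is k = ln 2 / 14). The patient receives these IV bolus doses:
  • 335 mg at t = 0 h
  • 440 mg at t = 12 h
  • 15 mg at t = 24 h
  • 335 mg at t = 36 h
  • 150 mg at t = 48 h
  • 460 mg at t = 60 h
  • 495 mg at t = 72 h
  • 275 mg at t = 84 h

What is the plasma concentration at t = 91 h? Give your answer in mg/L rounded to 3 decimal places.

539.702 mg/L

k = ln 2 / 14 = 0.04951 per h
Dose 1 (335 mg at t=0 h): 335·exp(−0.04951·91) = 3.701 mg/L
Dose 2 (440 mg at t=12 h): 440·exp(−0.04951·79) = 8.806 mg/L
Dose 3 (15 mg at t=24 h): 15·exp(−0.04951·67) = 0.544 mg/L
Dose 4 (335 mg at t=36 h): 335·exp(−0.04951·55) = 22.000 mg/L
Dose 5 (150 mg at t=48 h): 150·exp(−0.04951·43) = 17.844 mg/L
Dose 6 (460 mg at t=60 h): 460·exp(−0.04951·31) = 99.127 mg/L
Dose 7 (495 mg at t=72 h): 495·exp(−0.04951·19) = 193.226 mg/L
Dose 8 (275 mg at t=84 h): 275·exp(−0.04951·7) = 194.454 mg/L
C(91) = 3.701 + 8.806 + 0.544 + 22.000 + 17.844 + 99.127 + 193.226 + 194.454 = 539.702 mg/L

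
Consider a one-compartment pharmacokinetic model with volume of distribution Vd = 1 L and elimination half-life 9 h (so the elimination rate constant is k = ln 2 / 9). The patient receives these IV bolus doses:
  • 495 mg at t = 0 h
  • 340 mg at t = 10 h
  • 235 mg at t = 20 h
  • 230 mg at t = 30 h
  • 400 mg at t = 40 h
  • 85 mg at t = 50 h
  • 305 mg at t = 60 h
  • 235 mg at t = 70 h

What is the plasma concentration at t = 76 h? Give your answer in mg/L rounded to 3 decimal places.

k = ln 2 / 9 = 0.07702 per h
Dose 1 (495 mg at t=0 h): 495·exp(−0.07702·76) = 1.421 mg/L
Dose 2 (340 mg at t=10 h): 340·exp(−0.07702·66) = 2.108 mg/L
Dose 3 (235 mg at t=20 h): 235·exp(−0.07702·56) = 3.148 mg/L
Dose 4 (230 mg at t=30 h): 230·exp(−0.07702·46) = 6.655 mg/L
Dose 5 (400 mg at t=40 h): 400·exp(−0.07702·36) = 25.000 mg/L
Dose 6 (85 mg at t=50 h): 85·exp(−0.07702·26) = 11.476 mg/L
Dose 7 (305 mg at t=60 h): 305·exp(−0.07702·16) = 88.948 mg/L
Dose 8 (235 mg at t=70 h): 235·exp(−0.07702·6) = 148.041 mg/L
C(76) = 1.421 + 2.108 + 3.148 + 6.655 + 25.000 + 11.476 + 88.948 + 148.041 = 286.796 mg/L

286.796 mg/L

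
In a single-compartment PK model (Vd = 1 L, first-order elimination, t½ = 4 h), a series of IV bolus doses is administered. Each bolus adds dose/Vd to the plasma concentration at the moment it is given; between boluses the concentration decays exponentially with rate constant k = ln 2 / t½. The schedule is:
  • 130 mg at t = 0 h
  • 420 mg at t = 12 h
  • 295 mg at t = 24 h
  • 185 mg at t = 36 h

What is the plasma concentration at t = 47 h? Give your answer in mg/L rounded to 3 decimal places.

k = ln 2 / 4 = 0.17329 per h
Dose 1 (130 mg at t=0 h): 130·exp(−0.17329·47) = 0.038 mg/L
Dose 2 (420 mg at t=12 h): 420·exp(−0.17329·35) = 0.976 mg/L
Dose 3 (295 mg at t=24 h): 295·exp(−0.17329·23) = 5.482 mg/L
Dose 4 (185 mg at t=36 h): 185·exp(−0.17329·11) = 27.500 mg/L
C(47) = 0.038 + 0.976 + 5.482 + 27.500 = 33.995 mg/L

33.995 mg/L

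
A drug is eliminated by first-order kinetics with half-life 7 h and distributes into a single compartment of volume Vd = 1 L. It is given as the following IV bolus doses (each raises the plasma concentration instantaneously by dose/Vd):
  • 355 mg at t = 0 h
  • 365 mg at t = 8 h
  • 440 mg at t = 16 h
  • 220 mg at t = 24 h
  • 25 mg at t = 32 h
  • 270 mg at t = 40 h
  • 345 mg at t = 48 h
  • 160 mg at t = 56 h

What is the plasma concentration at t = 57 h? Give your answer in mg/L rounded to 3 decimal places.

358.758 mg/L

k = ln 2 / 7 = 0.09902 per h
Dose 1 (355 mg at t=0 h): 355·exp(−0.09902·57) = 1.256 mg/L
Dose 2 (365 mg at t=8 h): 365·exp(−0.09902·49) = 2.852 mg/L
Dose 3 (440 mg at t=16 h): 440·exp(−0.09902·41) = 7.591 mg/L
Dose 4 (220 mg at t=24 h): 220·exp(−0.09902·33) = 8.381 mg/L
Dose 5 (25 mg at t=32 h): 25·exp(−0.09902·25) = 2.103 mg/L
Dose 6 (270 mg at t=40 h): 270·exp(−0.09902·17) = 50.152 mg/L
Dose 7 (345 mg at t=48 h): 345·exp(−0.09902·9) = 141.508 mg/L
Dose 8 (160 mg at t=56 h): 160·exp(−0.09902·1) = 144.916 mg/L
C(57) = 1.256 + 2.852 + 7.591 + 8.381 + 2.103 + 50.152 + 141.508 + 144.916 = 358.758 mg/L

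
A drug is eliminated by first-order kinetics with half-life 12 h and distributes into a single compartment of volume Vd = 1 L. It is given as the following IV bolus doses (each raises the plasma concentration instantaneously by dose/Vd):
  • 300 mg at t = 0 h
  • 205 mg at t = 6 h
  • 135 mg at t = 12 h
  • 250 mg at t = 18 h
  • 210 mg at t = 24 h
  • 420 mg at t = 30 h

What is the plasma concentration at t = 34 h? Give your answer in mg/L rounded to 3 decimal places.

k = ln 2 / 12 = 0.05776 per h
Dose 1 (300 mg at t=0 h): 300·exp(−0.05776·34) = 42.092 mg/L
Dose 2 (205 mg at t=6 h): 205·exp(−0.05776·28) = 40.677 mg/L
Dose 3 (135 mg at t=12 h): 135·exp(−0.05776·22) = 37.883 mg/L
Dose 4 (250 mg at t=18 h): 250·exp(−0.05776·16) = 99.213 mg/L
Dose 5 (210 mg at t=24 h): 210·exp(−0.05776·10) = 117.859 mg/L
Dose 6 (420 mg at t=30 h): 420·exp(−0.05776·4) = 333.354 mg/L
C(34) = 42.092 + 40.677 + 37.883 + 99.213 + 117.859 + 333.354 = 671.078 mg/L

671.078 mg/L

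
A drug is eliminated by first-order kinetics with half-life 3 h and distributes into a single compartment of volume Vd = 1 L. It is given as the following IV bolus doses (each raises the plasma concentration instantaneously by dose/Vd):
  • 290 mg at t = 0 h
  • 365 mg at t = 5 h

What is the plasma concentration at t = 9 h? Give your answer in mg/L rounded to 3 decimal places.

k = ln 2 / 3 = 0.23105 per h
Dose 1 (290 mg at t=0 h): 290·exp(−0.23105·9) = 36.250 mg/L
Dose 2 (365 mg at t=5 h): 365·exp(−0.23105·4) = 144.850 mg/L
C(9) = 36.250 + 144.850 = 181.100 mg/L

181.100 mg/L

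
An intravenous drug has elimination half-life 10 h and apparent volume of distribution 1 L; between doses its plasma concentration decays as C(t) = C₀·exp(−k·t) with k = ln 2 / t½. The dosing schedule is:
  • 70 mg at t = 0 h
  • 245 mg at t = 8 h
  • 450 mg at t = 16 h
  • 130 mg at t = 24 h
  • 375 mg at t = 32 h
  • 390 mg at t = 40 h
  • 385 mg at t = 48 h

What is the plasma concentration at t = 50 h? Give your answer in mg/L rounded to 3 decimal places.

717.442 mg/L

k = ln 2 / 10 = 0.06931 per h
Dose 1 (70 mg at t=0 h): 70·exp(−0.06931·50) = 2.188 mg/L
Dose 2 (245 mg at t=8 h): 245·exp(−0.06931·42) = 13.330 mg/L
Dose 3 (450 mg at t=16 h): 450·exp(−0.06931·34) = 42.630 mg/L
Dose 4 (130 mg at t=24 h): 130·exp(−0.06931·26) = 21.442 mg/L
Dose 5 (375 mg at t=32 h): 375·exp(−0.06931·18) = 107.690 mg/L
Dose 6 (390 mg at t=40 h): 390·exp(−0.06931·10) = 195.000 mg/L
Dose 7 (385 mg at t=48 h): 385·exp(−0.06931·2) = 335.162 mg/L
C(50) = 2.188 + 13.330 + 42.630 + 21.442 + 107.690 + 195.000 + 335.162 = 717.442 mg/L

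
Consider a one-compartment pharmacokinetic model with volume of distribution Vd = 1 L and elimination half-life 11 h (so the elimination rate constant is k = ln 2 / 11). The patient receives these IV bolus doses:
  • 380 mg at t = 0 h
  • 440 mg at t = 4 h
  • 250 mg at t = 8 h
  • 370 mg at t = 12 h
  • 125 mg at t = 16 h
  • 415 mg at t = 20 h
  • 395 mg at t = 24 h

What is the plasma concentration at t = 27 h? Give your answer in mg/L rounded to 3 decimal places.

k = ln 2 / 11 = 0.06301 per h
Dose 1 (380 mg at t=0 h): 380·exp(−0.06301·27) = 69.325 mg/L
Dose 2 (440 mg at t=4 h): 440·exp(−0.06301·23) = 103.282 mg/L
Dose 3 (250 mg at t=8 h): 250·exp(−0.06301·19) = 75.506 mg/L
Dose 4 (370 mg at t=12 h): 370·exp(−0.06301·15) = 143.783 mg/L
Dose 5 (125 mg at t=16 h): 125·exp(−0.06301·11) = 62.500 mg/L
Dose 6 (415 mg at t=20 h): 415·exp(−0.06301·7) = 266.983 mg/L
Dose 7 (395 mg at t=24 h): 395·exp(−0.06301·3) = 326.963 mg/L
C(27) = 69.325 + 103.282 + 75.506 + 143.783 + 62.500 + 266.983 + 326.963 = 1048.341 mg/L

1048.341 mg/L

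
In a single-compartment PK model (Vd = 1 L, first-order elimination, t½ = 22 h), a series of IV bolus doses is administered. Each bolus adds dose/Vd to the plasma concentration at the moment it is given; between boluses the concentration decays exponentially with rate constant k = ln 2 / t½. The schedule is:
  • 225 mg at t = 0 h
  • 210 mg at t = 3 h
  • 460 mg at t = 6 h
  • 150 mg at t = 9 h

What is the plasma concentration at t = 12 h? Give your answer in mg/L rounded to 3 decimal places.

829.553 mg/L

k = ln 2 / 22 = 0.03151 per h
Dose 1 (225 mg at t=0 h): 225·exp(−0.03151·12) = 154.164 mg/L
Dose 2 (210 mg at t=3 h): 210·exp(−0.03151·9) = 158.151 mg/L
Dose 3 (460 mg at t=6 h): 460·exp(−0.03151·6) = 380.767 mg/L
Dose 4 (150 mg at t=9 h): 150·exp(−0.03151·3) = 136.471 mg/L
C(12) = 154.164 + 158.151 + 380.767 + 136.471 = 829.553 mg/L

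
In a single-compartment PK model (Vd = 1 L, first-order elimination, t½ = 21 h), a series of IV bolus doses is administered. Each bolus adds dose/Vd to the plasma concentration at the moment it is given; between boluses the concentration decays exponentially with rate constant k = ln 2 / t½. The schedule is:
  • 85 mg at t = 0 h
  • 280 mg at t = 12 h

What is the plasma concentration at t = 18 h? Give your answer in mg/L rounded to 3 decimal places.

k = ln 2 / 21 = 0.03301 per h
Dose 1 (85 mg at t=0 h): 85·exp(−0.03301·18) = 46.924 mg/L
Dose 2 (280 mg at t=12 h): 280·exp(−0.03301·6) = 229.694 mg/L
C(18) = 46.924 + 229.694 = 276.618 mg/L

276.618 mg/L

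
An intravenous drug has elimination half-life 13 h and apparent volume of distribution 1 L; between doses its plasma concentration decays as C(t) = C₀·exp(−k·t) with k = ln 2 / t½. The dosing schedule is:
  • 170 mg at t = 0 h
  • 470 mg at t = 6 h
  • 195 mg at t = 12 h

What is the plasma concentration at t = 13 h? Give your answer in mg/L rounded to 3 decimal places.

k = ln 2 / 13 = 0.05332 per h
Dose 1 (170 mg at t=0 h): 170·exp(−0.05332·13) = 85.000 mg/L
Dose 2 (470 mg at t=6 h): 470·exp(−0.05332·7) = 323.597 mg/L
Dose 3 (195 mg at t=12 h): 195·exp(−0.05332·1) = 184.875 mg/L
C(13) = 85.000 + 323.597 + 184.875 = 593.472 mg/L

593.472 mg/L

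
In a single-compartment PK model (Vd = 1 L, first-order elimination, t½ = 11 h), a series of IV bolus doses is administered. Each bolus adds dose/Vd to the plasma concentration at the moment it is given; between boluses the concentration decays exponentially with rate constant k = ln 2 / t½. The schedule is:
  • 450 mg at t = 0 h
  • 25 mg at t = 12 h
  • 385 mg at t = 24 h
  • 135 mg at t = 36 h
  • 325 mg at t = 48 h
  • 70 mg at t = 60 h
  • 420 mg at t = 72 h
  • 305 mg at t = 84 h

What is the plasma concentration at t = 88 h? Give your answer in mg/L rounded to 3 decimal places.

442.304 mg/L

k = ln 2 / 11 = 0.06301 per h
Dose 1 (450 mg at t=0 h): 450·exp(−0.06301·88) = 1.758 mg/L
Dose 2 (25 mg at t=12 h): 25·exp(−0.06301·76) = 0.208 mg/L
Dose 3 (385 mg at t=24 h): 385·exp(−0.06301·64) = 6.824 mg/L
Dose 4 (135 mg at t=36 h): 135·exp(−0.06301·52) = 5.097 mg/L
Dose 5 (325 mg at t=48 h): 325·exp(−0.06301·40) = 26.135 mg/L
Dose 6 (70 mg at t=60 h): 70·exp(−0.06301·28) = 11.991 mg/L
Dose 7 (420 mg at t=72 h): 420·exp(−0.06301·16) = 153.245 mg/L
Dose 8 (305 mg at t=84 h): 305·exp(−0.06301·4) = 237.047 mg/L
C(88) = 1.758 + 0.208 + 6.824 + 5.097 + 26.135 + 11.991 + 153.245 + 237.047 = 442.304 mg/L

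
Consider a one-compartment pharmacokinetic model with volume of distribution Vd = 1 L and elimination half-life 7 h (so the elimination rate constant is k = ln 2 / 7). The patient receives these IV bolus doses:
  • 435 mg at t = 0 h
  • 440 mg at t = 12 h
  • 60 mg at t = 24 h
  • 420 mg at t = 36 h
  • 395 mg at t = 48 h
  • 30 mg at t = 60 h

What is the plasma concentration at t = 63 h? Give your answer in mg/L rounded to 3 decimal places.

145.644 mg/L

k = ln 2 / 7 = 0.09902 per h
Dose 1 (435 mg at t=0 h): 435·exp(−0.09902·63) = 0.850 mg/L
Dose 2 (440 mg at t=12 h): 440·exp(−0.09902·51) = 2.820 mg/L
Dose 3 (60 mg at t=24 h): 60·exp(−0.09902·39) = 1.262 mg/L
Dose 4 (420 mg at t=36 h): 420·exp(−0.09902·27) = 28.982 mg/L
Dose 5 (395 mg at t=48 h): 395·exp(−0.09902·15) = 89.440 mg/L
Dose 6 (30 mg at t=60 h): 30·exp(−0.09902·3) = 22.290 mg/L
C(63) = 0.850 + 2.820 + 1.262 + 28.982 + 89.440 + 22.290 = 145.644 mg/L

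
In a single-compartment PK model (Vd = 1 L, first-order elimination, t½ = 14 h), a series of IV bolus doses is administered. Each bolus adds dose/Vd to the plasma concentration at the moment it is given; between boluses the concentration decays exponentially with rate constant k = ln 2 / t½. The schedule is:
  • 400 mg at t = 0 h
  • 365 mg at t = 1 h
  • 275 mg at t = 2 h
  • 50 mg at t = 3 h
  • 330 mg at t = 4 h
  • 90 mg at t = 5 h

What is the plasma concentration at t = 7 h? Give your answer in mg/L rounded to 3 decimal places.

k = ln 2 / 14 = 0.04951 per h
Dose 1 (400 mg at t=0 h): 400·exp(−0.04951·7) = 282.843 mg/L
Dose 2 (365 mg at t=1 h): 365·exp(−0.04951·6) = 271.194 mg/L
Dose 3 (275 mg at t=2 h): 275·exp(−0.04951·5) = 214.695 mg/L
Dose 4 (50 mg at t=3 h): 50·exp(−0.04951·4) = 41.017 mg/L
Dose 5 (330 mg at t=4 h): 330·exp(−0.04951·3) = 284.451 mg/L
Dose 6 (90 mg at t=5 h): 90·exp(−0.04951·2) = 81.515 mg/L
C(7) = 282.843 + 271.194 + 214.695 + 41.017 + 284.451 + 81.515 = 1175.715 mg/L

1175.715 mg/L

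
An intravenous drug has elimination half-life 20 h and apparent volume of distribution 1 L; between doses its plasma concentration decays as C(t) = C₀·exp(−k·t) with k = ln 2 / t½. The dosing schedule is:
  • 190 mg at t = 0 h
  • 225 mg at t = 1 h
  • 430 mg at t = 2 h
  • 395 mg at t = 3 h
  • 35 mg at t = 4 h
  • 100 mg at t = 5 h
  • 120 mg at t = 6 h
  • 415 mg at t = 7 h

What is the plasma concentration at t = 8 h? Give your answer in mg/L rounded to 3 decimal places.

1635.369 mg/L

k = ln 2 / 20 = 0.03466 per h
Dose 1 (190 mg at t=0 h): 190·exp(−0.03466·8) = 143.993 mg/L
Dose 2 (225 mg at t=1 h): 225·exp(−0.03466·7) = 176.531 mg/L
Dose 3 (430 mg at t=2 h): 430·exp(−0.03466·6) = 349.269 mg/L
Dose 4 (395 mg at t=3 h): 395·exp(−0.03466·5) = 332.154 mg/L
Dose 5 (35 mg at t=4 h): 35·exp(−0.03466·4) = 30.469 mg/L
Dose 6 (100 mg at t=5 h): 100·exp(−0.03466·3) = 90.125 mg/L
Dose 7 (120 mg at t=6 h): 120·exp(−0.03466·2) = 111.964 mg/L
Dose 8 (415 mg at t=7 h): 415·exp(−0.03466·1) = 400.864 mg/L
C(8) = 143.993 + 176.531 + 349.269 + 332.154 + 30.469 + 90.125 + 111.964 + 400.864 = 1635.369 mg/L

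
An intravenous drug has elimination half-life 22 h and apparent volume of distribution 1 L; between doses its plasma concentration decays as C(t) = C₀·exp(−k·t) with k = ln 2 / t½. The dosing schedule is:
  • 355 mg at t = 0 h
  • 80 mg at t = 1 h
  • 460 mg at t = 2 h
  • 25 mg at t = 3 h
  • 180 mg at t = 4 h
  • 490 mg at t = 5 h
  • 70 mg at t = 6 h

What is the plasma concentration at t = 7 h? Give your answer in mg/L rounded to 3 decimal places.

k = ln 2 / 22 = 0.03151 per h
Dose 1 (355 mg at t=0 h): 355·exp(−0.03151·7) = 284.738 mg/L
Dose 2 (80 mg at t=1 h): 80·exp(−0.03151·6) = 66.220 mg/L
Dose 3 (460 mg at t=2 h): 460·exp(−0.03151·5) = 392.954 mg/L
Dose 4 (25 mg at t=3 h): 25·exp(−0.03151·4) = 22.040 mg/L
Dose 5 (180 mg at t=4 h): 180·exp(−0.03151·3) = 163.766 mg/L
Dose 6 (490 mg at t=5 h): 490·exp(−0.03151·2) = 460.076 mg/L
Dose 7 (70 mg at t=6 h): 70·exp(−0.03151·1) = 67.829 mg/L
C(7) = 284.738 + 66.220 + 392.954 + 22.040 + 163.766 + 460.076 + 67.829 = 1457.623 mg/L

1457.623 mg/L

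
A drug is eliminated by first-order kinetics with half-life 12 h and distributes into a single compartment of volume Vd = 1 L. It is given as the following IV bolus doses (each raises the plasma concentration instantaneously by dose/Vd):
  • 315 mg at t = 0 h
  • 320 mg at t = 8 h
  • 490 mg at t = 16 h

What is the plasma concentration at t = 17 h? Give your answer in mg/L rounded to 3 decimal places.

k = ln 2 / 12 = 0.05776 per h
Dose 1 (315 mg at t=0 h): 315·exp(−0.05776·17) = 117.992 mg/L
Dose 2 (320 mg at t=8 h): 320·exp(−0.05776·9) = 190.273 mg/L
Dose 3 (490 mg at t=16 h): 490·exp(−0.05776·1) = 462.498 mg/L
C(17) = 117.992 + 190.273 + 462.498 = 770.763 mg/L

770.763 mg/L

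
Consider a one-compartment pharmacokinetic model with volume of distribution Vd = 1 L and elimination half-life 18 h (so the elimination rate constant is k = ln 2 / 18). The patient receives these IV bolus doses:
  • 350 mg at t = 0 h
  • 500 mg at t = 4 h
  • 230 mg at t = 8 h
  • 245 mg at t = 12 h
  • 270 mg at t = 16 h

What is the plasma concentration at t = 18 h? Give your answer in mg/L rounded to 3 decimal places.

1067.566 mg/L

k = ln 2 / 18 = 0.03851 per h
Dose 1 (350 mg at t=0 h): 350·exp(−0.03851·18) = 175.000 mg/L
Dose 2 (500 mg at t=4 h): 500·exp(−0.03851·14) = 291.632 mg/L
Dose 3 (230 mg at t=8 h): 230·exp(−0.03851·10) = 156.491 mg/L
Dose 4 (245 mg at t=12 h): 245·exp(−0.03851·6) = 194.457 mg/L
Dose 5 (270 mg at t=16 h): 270·exp(−0.03851·2) = 249.986 mg/L
C(18) = 175.000 + 291.632 + 156.491 + 194.457 + 249.986 = 1067.566 mg/L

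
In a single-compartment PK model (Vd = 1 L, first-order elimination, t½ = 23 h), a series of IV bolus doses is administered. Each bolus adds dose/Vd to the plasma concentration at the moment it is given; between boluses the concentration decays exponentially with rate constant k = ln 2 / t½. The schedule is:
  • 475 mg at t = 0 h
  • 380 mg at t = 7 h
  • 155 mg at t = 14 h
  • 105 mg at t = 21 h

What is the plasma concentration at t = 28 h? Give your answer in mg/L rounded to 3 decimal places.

k = ln 2 / 23 = 0.03014 per h
Dose 1 (475 mg at t=0 h): 475·exp(−0.03014·28) = 204.278 mg/L
Dose 2 (380 mg at t=7 h): 380·exp(−0.03014·21) = 201.804 mg/L
Dose 3 (155 mg at t=14 h): 155·exp(−0.03014·14) = 101.647 mg/L
Dose 4 (105 mg at t=21 h): 105·exp(−0.03014·7) = 85.030 mg/L
C(28) = 204.278 + 201.804 + 101.647 + 85.030 = 592.760 mg/L

592.760 mg/L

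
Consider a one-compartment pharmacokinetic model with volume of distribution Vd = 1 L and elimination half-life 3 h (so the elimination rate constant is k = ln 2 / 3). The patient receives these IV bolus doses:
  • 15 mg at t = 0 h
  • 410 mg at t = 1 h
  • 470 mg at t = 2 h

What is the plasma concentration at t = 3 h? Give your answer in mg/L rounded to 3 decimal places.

k = ln 2 / 3 = 0.23105 per h
Dose 1 (15 mg at t=0 h): 15·exp(−0.23105·3) = 7.500 mg/L
Dose 2 (410 mg at t=1 h): 410·exp(−0.23105·2) = 258.284 mg/L
Dose 3 (470 mg at t=2 h): 470·exp(−0.23105·1) = 373.039 mg/L
C(3) = 7.500 + 258.284 + 373.039 = 638.823 mg/L

638.823 mg/L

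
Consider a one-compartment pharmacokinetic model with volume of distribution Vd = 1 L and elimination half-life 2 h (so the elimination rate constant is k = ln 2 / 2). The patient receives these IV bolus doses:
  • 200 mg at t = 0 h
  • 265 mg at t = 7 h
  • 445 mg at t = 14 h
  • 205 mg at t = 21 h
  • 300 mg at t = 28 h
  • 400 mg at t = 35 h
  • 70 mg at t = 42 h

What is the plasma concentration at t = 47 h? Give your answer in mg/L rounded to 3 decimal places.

19.069 mg/L

k = ln 2 / 2 = 0.34657 per h
Dose 1 (200 mg at t=0 h): 200·exp(−0.34657·47) = 0.000 mg/L
Dose 2 (265 mg at t=7 h): 265·exp(−0.34657·40) = 0.000 mg/L
Dose 3 (445 mg at t=14 h): 445·exp(−0.34657·33) = 0.005 mg/L
Dose 4 (205 mg at t=21 h): 205·exp(−0.34657·26) = 0.025 mg/L
Dose 5 (300 mg at t=28 h): 300·exp(−0.34657·19) = 0.414 mg/L
Dose 6 (400 mg at t=35 h): 400·exp(−0.34657·12) = 6.250 mg/L
Dose 7 (70 mg at t=42 h): 70·exp(−0.34657·5) = 12.374 mg/L
C(47) = 0.000 + 0.000 + 0.005 + 0.025 + 0.414 + 6.250 + 12.374 = 19.069 mg/L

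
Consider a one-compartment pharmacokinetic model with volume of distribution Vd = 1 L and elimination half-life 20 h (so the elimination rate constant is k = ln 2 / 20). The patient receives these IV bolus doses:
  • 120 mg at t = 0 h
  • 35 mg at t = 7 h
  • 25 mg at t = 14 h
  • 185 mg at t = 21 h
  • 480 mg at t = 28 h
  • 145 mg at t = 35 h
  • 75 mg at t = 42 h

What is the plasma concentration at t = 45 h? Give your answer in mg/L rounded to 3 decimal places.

560.090 mg/L

k = ln 2 / 20 = 0.03466 per h
Dose 1 (120 mg at t=0 h): 120·exp(−0.03466·45) = 25.227 mg/L
Dose 2 (35 mg at t=7 h): 35·exp(−0.03466·38) = 9.378 mg/L
Dose 3 (25 mg at t=14 h): 25·exp(−0.03466·31) = 8.538 mg/L
Dose 4 (185 mg at t=21 h): 185·exp(−0.03466·24) = 80.526 mg/L
Dose 5 (480 mg at t=28 h): 480·exp(−0.03466·17) = 266.297 mg/L
Dose 6 (145 mg at t=35 h): 145·exp(−0.03466·10) = 102.530 mg/L
Dose 7 (75 mg at t=42 h): 75·exp(−0.03466·3) = 67.594 mg/L
C(45) = 25.227 + 9.378 + 8.538 + 80.526 + 266.297 + 102.530 + 67.594 = 560.090 mg/L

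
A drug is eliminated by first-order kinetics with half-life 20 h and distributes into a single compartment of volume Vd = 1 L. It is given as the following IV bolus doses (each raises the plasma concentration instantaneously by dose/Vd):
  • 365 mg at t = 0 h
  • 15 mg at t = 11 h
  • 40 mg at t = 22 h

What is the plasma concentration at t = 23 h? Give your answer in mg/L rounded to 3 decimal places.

213.012 mg/L

k = ln 2 / 20 = 0.03466 per h
Dose 1 (365 mg at t=0 h): 365·exp(−0.03466·23) = 164.478 mg/L
Dose 2 (15 mg at t=11 h): 15·exp(−0.03466·12) = 9.896 mg/L
Dose 3 (40 mg at t=22 h): 40·exp(−0.03466·1) = 38.637 mg/L
C(23) = 164.478 + 9.896 + 38.637 = 213.012 mg/L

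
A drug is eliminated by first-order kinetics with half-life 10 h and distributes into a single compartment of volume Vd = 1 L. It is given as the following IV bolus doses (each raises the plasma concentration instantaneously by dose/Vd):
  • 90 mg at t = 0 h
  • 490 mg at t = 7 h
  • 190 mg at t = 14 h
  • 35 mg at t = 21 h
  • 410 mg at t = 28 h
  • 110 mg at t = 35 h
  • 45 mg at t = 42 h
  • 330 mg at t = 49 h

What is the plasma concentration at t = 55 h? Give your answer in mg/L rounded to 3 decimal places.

360.564 mg/L

k = ln 2 / 10 = 0.06931 per h
Dose 1 (90 mg at t=0 h): 90·exp(−0.06931·55) = 1.989 mg/L
Dose 2 (490 mg at t=7 h): 490·exp(−0.06931·48) = 17.589 mg/L
Dose 3 (190 mg at t=14 h): 190·exp(−0.06931·41) = 11.080 mg/L
Dose 4 (35 mg at t=21 h): 35·exp(−0.06931·34) = 3.316 mg/L
Dose 5 (410 mg at t=28 h): 410·exp(−0.06931·27) = 63.096 mg/L
Dose 6 (110 mg at t=35 h): 110·exp(−0.06931·20) = 27.500 mg/L
Dose 7 (45 mg at t=42 h): 45·exp(−0.06931·13) = 18.276 mg/L
Dose 8 (330 mg at t=49 h): 330·exp(−0.06931·6) = 217.719 mg/L
C(55) = 1.989 + 17.589 + 11.080 + 3.316 + 63.096 + 27.500 + 18.276 + 217.719 = 360.564 mg/L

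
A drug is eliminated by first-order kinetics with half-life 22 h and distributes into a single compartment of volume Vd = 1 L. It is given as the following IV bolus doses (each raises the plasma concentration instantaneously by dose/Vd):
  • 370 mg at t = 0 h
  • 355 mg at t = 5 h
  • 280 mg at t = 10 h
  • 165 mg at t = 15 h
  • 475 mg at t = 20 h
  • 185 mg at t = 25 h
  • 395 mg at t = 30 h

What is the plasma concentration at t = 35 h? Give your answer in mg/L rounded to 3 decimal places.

1244.554 mg/L

k = ln 2 / 22 = 0.03151 per h
Dose 1 (370 mg at t=0 h): 370·exp(−0.03151·35) = 122.826 mg/L
Dose 2 (355 mg at t=5 h): 355·exp(−0.03151·30) = 137.954 mg/L
Dose 3 (280 mg at t=10 h): 280·exp(−0.03151·25) = 127.373 mg/L
Dose 4 (165 mg at t=15 h): 165·exp(−0.03151·20) = 87.866 mg/L
Dose 5 (475 mg at t=20 h): 475·exp(−0.03151·15) = 296.105 mg/L
Dose 6 (185 mg at t=25 h): 185·exp(−0.03151·10) = 135.002 mg/L
Dose 7 (395 mg at t=30 h): 395·exp(−0.03151·5) = 337.428 mg/L
C(35) = 122.826 + 137.954 + 127.373 + 87.866 + 296.105 + 135.002 + 337.428 = 1244.554 mg/L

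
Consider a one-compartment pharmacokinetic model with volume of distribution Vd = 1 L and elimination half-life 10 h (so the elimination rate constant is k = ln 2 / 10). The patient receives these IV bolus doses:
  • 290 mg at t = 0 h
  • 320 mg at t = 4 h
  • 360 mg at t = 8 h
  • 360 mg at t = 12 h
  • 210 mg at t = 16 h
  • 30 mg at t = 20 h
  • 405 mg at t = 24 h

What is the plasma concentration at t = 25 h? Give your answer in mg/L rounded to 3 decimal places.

894.544 mg/L

k = ln 2 / 10 = 0.06931 per h
Dose 1 (290 mg at t=0 h): 290·exp(−0.06931·25) = 51.265 mg/L
Dose 2 (320 mg at t=4 h): 320·exp(−0.06931·21) = 74.643 mg/L
Dose 3 (360 mg at t=8 h): 360·exp(−0.06931·17) = 110.803 mg/L
Dose 4 (360 mg at t=12 h): 360·exp(−0.06931·13) = 146.205 mg/L
Dose 5 (210 mg at t=16 h): 210·exp(−0.06931·9) = 112.536 mg/L
Dose 6 (30 mg at t=20 h): 30·exp(−0.06931·5) = 21.213 mg/L
Dose 7 (405 mg at t=24 h): 405·exp(−0.06931·1) = 377.878 mg/L
C(25) = 51.265 + 74.643 + 110.803 + 146.205 + 112.536 + 21.213 + 377.878 = 894.544 mg/L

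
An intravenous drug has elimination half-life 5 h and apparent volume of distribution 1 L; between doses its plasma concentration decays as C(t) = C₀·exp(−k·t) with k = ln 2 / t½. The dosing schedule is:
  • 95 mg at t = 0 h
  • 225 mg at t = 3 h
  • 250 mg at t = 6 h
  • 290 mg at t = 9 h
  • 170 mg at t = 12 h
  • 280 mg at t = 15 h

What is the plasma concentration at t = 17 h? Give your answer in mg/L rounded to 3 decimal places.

k = ln 2 / 5 = 0.13863 per h
Dose 1 (95 mg at t=0 h): 95·exp(−0.13863·17) = 9.000 mg/L
Dose 2 (225 mg at t=3 h): 225·exp(−0.13863·14) = 32.307 mg/L
Dose 3 (250 mg at t=6 h): 250·exp(−0.13863·11) = 54.409 mg/L
Dose 4 (290 mg at t=9 h): 290·exp(−0.13863·8) = 95.664 mg/L
Dose 5 (170 mg at t=12 h): 170·exp(−0.13863·5) = 85.000 mg/L
Dose 6 (280 mg at t=15 h): 280·exp(−0.13863·2) = 212.200 mg/L
C(17) = 9.000 + 32.307 + 54.409 + 95.664 + 85.000 + 212.200 = 488.581 mg/L

488.581 mg/L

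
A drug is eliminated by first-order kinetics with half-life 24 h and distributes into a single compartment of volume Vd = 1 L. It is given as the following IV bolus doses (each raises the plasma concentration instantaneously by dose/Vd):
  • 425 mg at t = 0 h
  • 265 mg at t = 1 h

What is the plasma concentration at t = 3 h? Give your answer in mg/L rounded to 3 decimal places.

k = ln 2 / 24 = 0.02888 per h
Dose 1 (425 mg at t=0 h): 425·exp(−0.02888·3) = 389.727 mg/L
Dose 2 (265 mg at t=1 h): 265·exp(−0.02888·2) = 250.127 mg/L
C(3) = 389.727 + 250.127 = 639.853 mg/L

639.853 mg/L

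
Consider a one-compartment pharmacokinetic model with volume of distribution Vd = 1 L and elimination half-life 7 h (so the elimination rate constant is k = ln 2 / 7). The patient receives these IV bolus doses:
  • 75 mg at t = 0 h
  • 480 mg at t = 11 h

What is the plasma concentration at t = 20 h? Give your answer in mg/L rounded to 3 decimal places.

207.231 mg/L

k = ln 2 / 7 = 0.09902 per h
Dose 1 (75 mg at t=0 h): 75·exp(−0.09902·20) = 10.351 mg/L
Dose 2 (480 mg at t=11 h): 480·exp(−0.09902·9) = 196.880 mg/L
C(20) = 10.351 + 196.880 = 207.231 mg/L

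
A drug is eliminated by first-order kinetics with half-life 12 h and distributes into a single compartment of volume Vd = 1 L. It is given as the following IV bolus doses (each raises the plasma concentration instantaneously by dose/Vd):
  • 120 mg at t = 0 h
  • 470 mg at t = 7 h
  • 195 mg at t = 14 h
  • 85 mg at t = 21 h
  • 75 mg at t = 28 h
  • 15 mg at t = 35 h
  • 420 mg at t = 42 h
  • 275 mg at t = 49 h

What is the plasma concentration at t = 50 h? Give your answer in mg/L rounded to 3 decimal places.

k = ln 2 / 12 = 0.05776 per h
Dose 1 (120 mg at t=0 h): 120·exp(−0.05776·50) = 6.682 mg/L
Dose 2 (470 mg at t=7 h): 470·exp(−0.05776·43) = 39.211 mg/L
Dose 3 (195 mg at t=14 h): 195·exp(−0.05776·36) = 24.375 mg/L
Dose 4 (85 mg at t=21 h): 85·exp(−0.05776·29) = 15.920 mg/L
Dose 5 (75 mg at t=28 h): 75·exp(−0.05776·22) = 21.046 mg/L
Dose 6 (15 mg at t=35 h): 15·exp(−0.05776·15) = 6.307 mg/L
Dose 7 (420 mg at t=42 h): 420·exp(−0.05776·8) = 264.583 mg/L
Dose 8 (275 mg at t=49 h): 275·exp(−0.05776·1) = 259.565 mg/L
C(50) = 6.682 + 39.211 + 24.375 + 15.920 + 21.046 + 6.307 + 264.583 + 259.565 = 637.689 mg/L

637.689 mg/L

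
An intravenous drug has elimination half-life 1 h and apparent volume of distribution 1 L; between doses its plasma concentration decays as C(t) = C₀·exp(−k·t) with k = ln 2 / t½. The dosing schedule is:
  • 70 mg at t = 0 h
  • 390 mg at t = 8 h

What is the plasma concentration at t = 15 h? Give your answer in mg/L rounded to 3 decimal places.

k = ln 2 / 1 = 0.69315 per h
Dose 1 (70 mg at t=0 h): 70·exp(−0.69315·15) = 0.002 mg/L
Dose 2 (390 mg at t=8 h): 390·exp(−0.69315·7) = 3.047 mg/L
C(15) = 0.002 + 3.047 = 3.049 mg/L

3.049 mg/L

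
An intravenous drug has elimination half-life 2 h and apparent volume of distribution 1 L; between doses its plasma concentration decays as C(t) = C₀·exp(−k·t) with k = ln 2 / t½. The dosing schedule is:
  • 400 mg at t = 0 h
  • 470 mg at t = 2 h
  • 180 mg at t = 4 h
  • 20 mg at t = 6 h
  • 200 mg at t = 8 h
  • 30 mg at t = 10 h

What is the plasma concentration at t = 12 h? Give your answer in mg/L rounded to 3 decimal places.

99.688 mg/L

k = ln 2 / 2 = 0.34657 per h
Dose 1 (400 mg at t=0 h): 400·exp(−0.34657·12) = 6.250 mg/L
Dose 2 (470 mg at t=2 h): 470·exp(−0.34657·10) = 14.688 mg/L
Dose 3 (180 mg at t=4 h): 180·exp(−0.34657·8) = 11.250 mg/L
Dose 4 (20 mg at t=6 h): 20·exp(−0.34657·6) = 2.500 mg/L
Dose 5 (200 mg at t=8 h): 200·exp(−0.34657·4) = 50.000 mg/L
Dose 6 (30 mg at t=10 h): 30·exp(−0.34657·2) = 15.000 mg/L
C(12) = 6.250 + 14.688 + 11.250 + 2.500 + 50.000 + 15.000 = 99.688 mg/L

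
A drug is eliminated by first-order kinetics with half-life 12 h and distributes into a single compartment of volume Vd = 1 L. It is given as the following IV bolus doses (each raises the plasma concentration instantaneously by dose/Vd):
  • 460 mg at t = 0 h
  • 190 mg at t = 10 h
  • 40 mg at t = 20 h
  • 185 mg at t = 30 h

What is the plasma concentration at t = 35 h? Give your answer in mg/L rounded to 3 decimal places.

k = ln 2 / 12 = 0.05776 per h
Dose 1 (460 mg at t=0 h): 460·exp(−0.05776·35) = 60.919 mg/L
Dose 2 (190 mg at t=10 h): 190·exp(−0.05776·25) = 44.834 mg/L
Dose 3 (40 mg at t=20 h): 40·exp(−0.05776·15) = 16.818 mg/L
Dose 4 (185 mg at t=30 h): 185·exp(−0.05776·5) = 138.593 mg/L
C(35) = 60.919 + 44.834 + 16.818 + 138.593 = 261.164 mg/L

261.164 mg/L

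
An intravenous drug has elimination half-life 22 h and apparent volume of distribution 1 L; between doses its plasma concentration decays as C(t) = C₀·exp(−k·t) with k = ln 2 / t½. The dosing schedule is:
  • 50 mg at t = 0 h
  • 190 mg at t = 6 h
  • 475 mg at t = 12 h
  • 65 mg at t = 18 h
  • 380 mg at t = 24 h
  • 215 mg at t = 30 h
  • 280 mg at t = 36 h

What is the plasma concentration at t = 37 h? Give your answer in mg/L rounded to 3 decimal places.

1034.984 mg/L

k = ln 2 / 22 = 0.03151 per h
Dose 1 (50 mg at t=0 h): 50·exp(−0.03151·37) = 15.584 mg/L
Dose 2 (190 mg at t=6 h): 190·exp(−0.03151·31) = 71.544 mg/L
Dose 3 (475 mg at t=12 h): 475·exp(−0.03151·25) = 216.080 mg/L
Dose 4 (65 mg at t=18 h): 65·exp(−0.03151·19) = 35.722 mg/L
Dose 5 (380 mg at t=24 h): 380·exp(−0.03151·13) = 252.291 mg/L
Dose 6 (215 mg at t=30 h): 215·exp(−0.03151·7) = 172.447 mg/L
Dose 7 (280 mg at t=36 h): 280·exp(−0.03151·1) = 271.316 mg/L
C(37) = 15.584 + 71.544 + 216.080 + 35.722 + 252.291 + 172.447 + 271.316 = 1034.984 mg/L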